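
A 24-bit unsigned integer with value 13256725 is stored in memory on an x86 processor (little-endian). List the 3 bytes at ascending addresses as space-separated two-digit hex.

15 48 CA

13256725 in hexadecimal, padded to 24 bits, is 0xCA4815.
Split into bytes (most-significant first): CA 48 15.
In little-endian order the low byte comes first in memory.
So at ascending addresses the bytes are 15 48 CA.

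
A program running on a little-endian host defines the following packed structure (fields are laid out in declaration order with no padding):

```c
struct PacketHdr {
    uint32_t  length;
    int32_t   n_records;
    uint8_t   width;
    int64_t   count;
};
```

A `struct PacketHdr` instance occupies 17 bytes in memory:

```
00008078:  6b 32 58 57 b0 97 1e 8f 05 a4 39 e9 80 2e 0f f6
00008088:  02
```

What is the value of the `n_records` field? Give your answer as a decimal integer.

-1893820496

`n_records` follows `length` (4 bytes), so it starts at byte offset 4 and occupies 4 bytes.
Bytes at offsets 4..7: B0 97 1E 8F.
Little-endian stores the least-significant byte at the lowest address.
Reassemble most-significant byte first: 8F 1E 97 B0 → 0x8F1E97B0.
Top bit is set, so as a signed 32-bit value this is 0x8F1E97B0 − 2^32 = -1893820496.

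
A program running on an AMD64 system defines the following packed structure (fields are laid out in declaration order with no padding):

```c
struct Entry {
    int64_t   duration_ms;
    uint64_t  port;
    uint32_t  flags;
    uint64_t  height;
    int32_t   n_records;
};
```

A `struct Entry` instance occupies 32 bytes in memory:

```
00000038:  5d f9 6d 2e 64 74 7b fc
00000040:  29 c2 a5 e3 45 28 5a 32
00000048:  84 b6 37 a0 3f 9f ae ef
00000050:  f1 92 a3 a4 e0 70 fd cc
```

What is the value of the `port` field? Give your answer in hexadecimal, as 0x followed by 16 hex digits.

`port` follows `duration_ms` (8 bytes), so it starts at byte offset 8 and occupies 8 bytes.
Bytes at offsets 8..15: 29 C2 A5 E3 45 28 5A 32.
Little-endian stores the least-significant byte at the lowest address.
Reassemble most-significant byte first: 32 5A 28 45 E3 A5 C2 29 → 0x325A2845E3A5C229.

0x325A2845E3A5C229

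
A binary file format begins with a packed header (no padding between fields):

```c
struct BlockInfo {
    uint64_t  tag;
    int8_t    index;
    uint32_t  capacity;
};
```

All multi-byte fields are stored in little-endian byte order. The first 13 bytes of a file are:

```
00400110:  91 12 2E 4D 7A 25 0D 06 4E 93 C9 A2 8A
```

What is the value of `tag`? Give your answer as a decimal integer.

436045946135909009

`tag` is the first field, at byte offset 0, occupying 8 bytes.
Bytes at offsets 0..7: 91 12 2E 4D 7A 25 0D 06.
Little-endian stores the least-significant byte at the lowest address.
Reassemble most-significant byte first: 06 0D 25 7A 4D 2E 12 91 → 0x060D257A4D2E1291.
0x060D257A4D2E1291 = 436045946135909009.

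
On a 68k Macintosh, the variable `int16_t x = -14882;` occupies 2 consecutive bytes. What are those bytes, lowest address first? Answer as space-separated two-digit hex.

C5 DE

Two's complement of -14882 in 16 bits: 14882 = 0x3A22; invert → 0xC5DD; add 1 → 0xC5DE.
Split into bytes (most-significant first): C5 DE.
Big-endian: lowest address holds the most-significant byte.
So the memory order matches the most-significant-first order: C5 DE.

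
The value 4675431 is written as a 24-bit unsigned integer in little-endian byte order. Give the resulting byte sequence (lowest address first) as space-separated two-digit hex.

4675431 in hexadecimal, padded to 24 bits, is 0x475767.
Split into bytes (most-significant first): 47 57 67.
Little-endian: lowest address holds the least-significant byte.
So at ascending addresses the bytes are 67 57 47.

67 57 47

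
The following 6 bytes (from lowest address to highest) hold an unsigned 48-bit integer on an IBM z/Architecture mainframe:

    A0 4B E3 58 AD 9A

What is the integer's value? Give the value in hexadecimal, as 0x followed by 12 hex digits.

0xA04BE358AD9A

Big-endian: lowest address holds the most-significant byte.
The bytes are already most-significant first: 0xA04BE358AD9A.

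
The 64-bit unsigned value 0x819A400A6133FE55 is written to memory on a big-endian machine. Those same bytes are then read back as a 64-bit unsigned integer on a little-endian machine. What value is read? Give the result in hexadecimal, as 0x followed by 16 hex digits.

Stored big-endian, the bytes at ascending addresses are 81 9A 40 0A 61 33 FE 55.
Read back as little-endian, the first byte is least significant, giving 0x55FE33610A409A81.

0x55FE33610A409A81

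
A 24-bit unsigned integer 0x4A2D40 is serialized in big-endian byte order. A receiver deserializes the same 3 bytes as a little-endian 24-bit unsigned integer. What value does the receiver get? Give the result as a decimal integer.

4205898

Stored big-endian, the bytes at ascending addresses are 4A 2D 40.
Read back as little-endian, the first byte is least significant, giving 0x402D4A.
0x402D4A = 4205898.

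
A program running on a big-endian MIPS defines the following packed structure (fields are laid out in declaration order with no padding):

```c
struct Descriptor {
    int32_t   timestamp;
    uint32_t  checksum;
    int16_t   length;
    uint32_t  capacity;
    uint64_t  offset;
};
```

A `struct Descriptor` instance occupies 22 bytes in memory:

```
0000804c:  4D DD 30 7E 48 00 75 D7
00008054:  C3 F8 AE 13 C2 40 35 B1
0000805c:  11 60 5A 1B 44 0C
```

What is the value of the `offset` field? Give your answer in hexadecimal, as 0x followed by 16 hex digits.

0x35B111605A1B440C

`offset` follows `timestamp` (4 B), `checksum` (4 B), `length` (2 B), `capacity` (4 B), so it starts at offset 4 + 4 + 2 + 4 = 14 and occupies 8 bytes.
Bytes at offsets 14..21: 35 B1 11 60 5A 1B 44 0C.
Big-endian: lowest address holds the most-significant byte.
The bytes are already most-significant first: 0x35B111605A1B440C.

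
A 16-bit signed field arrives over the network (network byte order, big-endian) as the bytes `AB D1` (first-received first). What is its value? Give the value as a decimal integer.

Big-endian: lowest address holds the most-significant byte.
The bytes are already most-significant first: 0xABD1.
Top bit is set, so as a signed 16-bit value this is 0xABD1 − 2^16 = -21551.

-21551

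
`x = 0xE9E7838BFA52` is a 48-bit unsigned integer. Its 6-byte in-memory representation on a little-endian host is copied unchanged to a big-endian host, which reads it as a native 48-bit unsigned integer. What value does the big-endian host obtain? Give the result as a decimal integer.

Stored little-endian, the bytes at ascending addresses are 52 FA 8B 83 E7 E9.
Read back as big-endian, the last byte is least significant, giving 0x52FA8B83E7E9.
0x52FA8B83E7E9 = 91236035979241.

91236035979241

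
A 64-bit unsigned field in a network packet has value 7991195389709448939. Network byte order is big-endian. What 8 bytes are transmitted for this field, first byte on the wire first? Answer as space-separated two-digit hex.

7991195389709448939 in hexadecimal, padded to 64 bits, is 0x6EE66DDE265EF6EB.
Split into bytes (most-significant first): 6E E6 6D DE 26 5E F6 EB.
Big-endian: lowest address holds the most-significant byte.
So the memory order matches the most-significant-first order: 6E E6 6D DE 26 5E F6 EB.

6E E6 6D DE 26 5E F6 EB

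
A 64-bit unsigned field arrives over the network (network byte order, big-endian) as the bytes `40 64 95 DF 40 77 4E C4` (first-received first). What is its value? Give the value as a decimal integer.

In big-endian order the high byte comes first in memory.
The bytes are already most-significant first: 0x406495DF40774EC4.
0x406495DF40774EC4 = 4639998302190259908.

4639998302190259908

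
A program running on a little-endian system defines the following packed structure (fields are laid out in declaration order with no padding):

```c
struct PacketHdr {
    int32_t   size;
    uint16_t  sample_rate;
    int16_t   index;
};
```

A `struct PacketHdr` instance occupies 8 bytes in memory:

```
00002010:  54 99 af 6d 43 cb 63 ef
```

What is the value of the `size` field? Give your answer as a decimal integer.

1840224596

`size` is the first field, at byte offset 0, occupying 4 bytes.
Bytes at offsets 0..3: 54 99 AF 6D.
Little-endian stores the least-significant byte at the lowest address.
Reassemble most-significant byte first: 6D AF 99 54 → 0x6DAF9954.
0x6DAF9954 = 1840224596.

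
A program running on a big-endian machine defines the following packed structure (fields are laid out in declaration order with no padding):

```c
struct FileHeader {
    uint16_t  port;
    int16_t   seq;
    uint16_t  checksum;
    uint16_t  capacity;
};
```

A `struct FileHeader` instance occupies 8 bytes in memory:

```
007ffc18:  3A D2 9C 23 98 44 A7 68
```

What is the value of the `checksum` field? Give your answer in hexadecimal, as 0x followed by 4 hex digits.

0x9844

`checksum` follows `port` (2 B), `seq` (2 B), so it starts at offset 2 + 2 = 4 and occupies 2 bytes.
Bytes at offsets 4..5: 98 44.
Big-endian: lowest address holds the most-significant byte.
The bytes are already most-significant first: 0x9844.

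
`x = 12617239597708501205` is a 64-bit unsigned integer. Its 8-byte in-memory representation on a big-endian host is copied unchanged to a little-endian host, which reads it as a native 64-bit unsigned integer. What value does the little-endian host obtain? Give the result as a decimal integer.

12617239597708501205 in 64-bit hexadecimal is 0xAF197090AB6860D5.
Stored big-endian, the bytes at ascending addresses are AF 19 70 90 AB 68 60 D5.
Read back as little-endian, the first byte is least significant, giving 0xD56068AB907019AF.
0xD56068AB907019AF = 15375404213914835375.

15375404213914835375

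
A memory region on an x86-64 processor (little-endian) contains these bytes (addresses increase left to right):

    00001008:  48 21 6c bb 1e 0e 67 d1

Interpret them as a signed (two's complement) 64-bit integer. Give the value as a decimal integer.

In little-endian order the low byte comes first in memory.
Reassemble most-significant byte first: D1 67 0E 1E BB 6C 21 48 → 0xD1670E1EBB6C2148.
Top bit is set, so as a signed 64-bit value this is 0xD1670E1EBB6C2148 − 2^64 = -3357699472025181880.

-3357699472025181880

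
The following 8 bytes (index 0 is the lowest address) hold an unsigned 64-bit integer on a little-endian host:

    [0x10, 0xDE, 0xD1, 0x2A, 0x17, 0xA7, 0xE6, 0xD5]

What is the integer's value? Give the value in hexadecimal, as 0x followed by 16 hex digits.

0xD5E6A7172AD1DE10

In little-endian order the low byte comes first in memory.
Reassemble most-significant byte first: D5 E6 A7 17 2A D1 DE 10 → 0xD5E6A7172AD1DE10.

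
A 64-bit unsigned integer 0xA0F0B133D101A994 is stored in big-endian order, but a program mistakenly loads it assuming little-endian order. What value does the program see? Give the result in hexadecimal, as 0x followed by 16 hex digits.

Stored big-endian, the bytes at ascending addresses are A0 F0 B1 33 D1 01 A9 94.
Read back as little-endian, the first byte is least significant, giving 0x94A901D133B1F0A0.

0x94A901D133B1F0A0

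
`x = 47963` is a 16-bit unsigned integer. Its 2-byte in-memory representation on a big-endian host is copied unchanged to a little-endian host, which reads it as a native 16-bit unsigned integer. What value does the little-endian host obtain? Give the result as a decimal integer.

47963 in 16-bit hexadecimal is 0xBB5B.
Stored big-endian, the bytes at ascending addresses are BB 5B.
Read back as little-endian, the first byte is least significant, giving 0x5BBB.
0x5BBB = 23483.

23483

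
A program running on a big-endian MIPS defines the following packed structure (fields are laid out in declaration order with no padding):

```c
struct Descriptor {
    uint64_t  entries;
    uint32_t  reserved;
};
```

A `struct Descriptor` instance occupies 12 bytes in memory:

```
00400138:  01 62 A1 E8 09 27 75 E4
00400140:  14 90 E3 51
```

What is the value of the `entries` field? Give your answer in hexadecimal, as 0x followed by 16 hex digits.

0x0162A1E8092775E4

`entries` is the first field, at byte offset 0, occupying 8 bytes.
Bytes at offsets 0..7: 01 62 A1 E8 09 27 75 E4.
Big-endian: lowest address holds the most-significant byte.
The bytes are already most-significant first: 0x0162A1E8092775E4.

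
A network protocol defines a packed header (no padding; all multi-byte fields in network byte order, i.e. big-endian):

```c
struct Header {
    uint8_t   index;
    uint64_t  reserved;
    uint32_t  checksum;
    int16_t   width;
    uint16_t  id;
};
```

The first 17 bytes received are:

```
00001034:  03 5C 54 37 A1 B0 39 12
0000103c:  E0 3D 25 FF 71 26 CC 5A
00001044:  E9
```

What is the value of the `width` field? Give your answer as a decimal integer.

9932

`width` follows `index` (1 B), `reserved` (8 B), `checksum` (4 B), so it starts at offset 1 + 8 + 4 = 13 and occupies 2 bytes.
Bytes at offsets 13..14: 26 CC.
Big-endian stores the most-significant byte at the lowest address.
The bytes are already most-significant first: 0x26CC.
0x26CC = 9932.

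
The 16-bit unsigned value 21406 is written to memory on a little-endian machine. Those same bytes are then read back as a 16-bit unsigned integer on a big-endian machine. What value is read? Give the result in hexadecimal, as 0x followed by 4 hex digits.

21406 in 16-bit hexadecimal is 0x539E.
Stored little-endian, the bytes at ascending addresses are 9E 53.
Read back as big-endian, the last byte is least significant, giving 0x9E53.

0x9E53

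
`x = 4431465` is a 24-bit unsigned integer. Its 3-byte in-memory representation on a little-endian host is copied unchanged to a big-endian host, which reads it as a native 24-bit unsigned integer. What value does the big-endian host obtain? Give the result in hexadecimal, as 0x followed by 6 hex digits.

4431465 in 24-bit hexadecimal is 0x439E69.
Stored little-endian, the bytes at ascending addresses are 69 9E 43.
Read back as big-endian, the last byte is least significant, giving 0x699E43.

0x699E43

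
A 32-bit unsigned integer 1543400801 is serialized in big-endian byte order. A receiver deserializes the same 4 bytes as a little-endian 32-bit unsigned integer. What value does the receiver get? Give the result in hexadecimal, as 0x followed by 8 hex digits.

0x616DFE5B

1543400801 in 32-bit hexadecimal is 0x5BFE6D61.
Stored big-endian, the bytes at ascending addresses are 5B FE 6D 61.
Read back as little-endian, the first byte is least significant, giving 0x616DFE5B.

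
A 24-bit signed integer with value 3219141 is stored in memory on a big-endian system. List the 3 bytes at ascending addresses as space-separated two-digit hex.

31 1E C5

3219141 in hexadecimal, padded to 24 bits, is 0x311EC5.
Split into bytes (most-significant first): 31 1E C5.
Big-endian stores the most-significant byte at the lowest address.
So the memory order matches the most-significant-first order: 31 1E C5.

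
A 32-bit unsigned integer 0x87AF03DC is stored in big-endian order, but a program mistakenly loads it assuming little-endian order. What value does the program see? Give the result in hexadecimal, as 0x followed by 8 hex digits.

0xDC03AF87

Stored big-endian, the bytes at ascending addresses are 87 AF 03 DC.
Read back as little-endian, the first byte is least significant, giving 0xDC03AF87.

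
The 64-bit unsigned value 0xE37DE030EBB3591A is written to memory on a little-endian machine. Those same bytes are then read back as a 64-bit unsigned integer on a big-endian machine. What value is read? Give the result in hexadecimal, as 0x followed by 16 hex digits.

Stored little-endian, the bytes at ascending addresses are 1A 59 B3 EB 30 E0 7D E3.
Read back as big-endian, the last byte is least significant, giving 0x1A59B3EB30E07DE3.

0x1A59B3EB30E07DE3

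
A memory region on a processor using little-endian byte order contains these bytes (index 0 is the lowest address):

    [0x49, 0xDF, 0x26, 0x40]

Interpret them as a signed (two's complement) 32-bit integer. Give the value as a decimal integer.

1076289353

In little-endian order the low byte comes first in memory.
Reassemble most-significant byte first: 40 26 DF 49 → 0x4026DF49.
0x4026DF49 = 1076289353.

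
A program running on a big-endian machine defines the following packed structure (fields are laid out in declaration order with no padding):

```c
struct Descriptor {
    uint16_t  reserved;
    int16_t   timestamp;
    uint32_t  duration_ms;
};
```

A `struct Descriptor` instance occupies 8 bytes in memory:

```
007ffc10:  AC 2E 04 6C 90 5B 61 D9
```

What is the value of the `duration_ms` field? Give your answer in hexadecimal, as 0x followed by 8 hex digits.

`duration_ms` follows `reserved` (2 B), `timestamp` (2 B), so it starts at offset 2 + 2 = 4 and occupies 4 bytes.
Bytes at offsets 4..7: 90 5B 61 D9.
In big-endian order the high byte comes first in memory.
The bytes are already most-significant first: 0x905B61D9.

0x905B61D9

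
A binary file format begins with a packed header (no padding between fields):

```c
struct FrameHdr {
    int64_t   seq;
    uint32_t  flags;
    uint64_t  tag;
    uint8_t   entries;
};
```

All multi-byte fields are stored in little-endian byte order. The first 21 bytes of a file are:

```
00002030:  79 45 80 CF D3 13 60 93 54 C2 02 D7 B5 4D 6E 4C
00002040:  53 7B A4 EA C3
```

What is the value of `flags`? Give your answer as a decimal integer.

`flags` follows `seq` (8 bytes), so it starts at byte offset 8 and occupies 4 bytes.
Bytes at offsets 8..11: 54 C2 02 D7.
Little-endian: lowest address holds the least-significant byte.
Reassemble most-significant byte first: D7 02 C2 54 → 0xD702C254.
0xD702C254 = 3607282260.

3607282260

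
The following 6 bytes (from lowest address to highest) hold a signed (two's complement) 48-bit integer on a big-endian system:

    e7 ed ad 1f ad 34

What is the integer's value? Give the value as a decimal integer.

Big-endian: lowest address holds the most-significant byte.
The bytes are already most-significant first: 0xE7EDAD1FAD34.
Top bit is set, so as a signed 48-bit value this is 0xE7EDAD1FAD34 − 2^48 = -26466978910924.

-26466978910924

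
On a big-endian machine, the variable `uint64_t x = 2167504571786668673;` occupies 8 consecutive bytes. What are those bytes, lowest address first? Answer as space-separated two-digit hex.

1E 14 85 EC 92 61 2A 81

2167504571786668673 in hexadecimal, padded to 64 bits, is 0x1E1485EC92612A81.
Split into bytes (most-significant first): 1E 14 85 EC 92 61 2A 81.
In big-endian order the high byte comes first in memory.
So the memory order matches the most-significant-first order: 1E 14 85 EC 92 61 2A 81.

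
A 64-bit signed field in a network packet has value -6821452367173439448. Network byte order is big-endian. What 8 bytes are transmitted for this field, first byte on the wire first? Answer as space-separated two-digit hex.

Two's complement of -6821452367173439448 in 64 bits: 6821452367173439448 = 0x5EAAAAC94D9ECFD8; invert → 0xA1555536B2613027; add 1 → 0xA1555536B2613028.
Split into bytes (most-significant first): A1 55 55 36 B2 61 30 28.
Big-endian: lowest address holds the most-significant byte.
So the memory order matches the most-significant-first order: A1 55 55 36 B2 61 30 28.

A1 55 55 36 B2 61 30 28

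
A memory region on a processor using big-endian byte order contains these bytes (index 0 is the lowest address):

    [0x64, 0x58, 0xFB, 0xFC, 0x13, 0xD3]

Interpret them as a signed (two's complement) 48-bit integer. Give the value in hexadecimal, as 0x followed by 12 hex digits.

0x6458FBFC13D3

In big-endian order the high byte comes first in memory.
The bytes are already most-significant first: 0x6458FBFC13D3.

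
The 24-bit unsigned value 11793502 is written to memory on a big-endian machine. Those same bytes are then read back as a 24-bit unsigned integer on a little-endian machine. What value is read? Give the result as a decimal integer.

11793502 in 24-bit hexadecimal is 0xB3F45E.
Stored big-endian, the bytes at ascending addresses are B3 F4 5E.
Read back as little-endian, the first byte is least significant, giving 0x5EF4B3.
0x5EF4B3 = 6223027.

6223027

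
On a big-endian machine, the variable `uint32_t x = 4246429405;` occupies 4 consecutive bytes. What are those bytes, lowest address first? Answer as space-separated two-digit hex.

FD 1B 5E DD

4246429405 in hexadecimal, padded to 32 bits, is 0xFD1B5EDD.
Split into bytes (most-significant first): FD 1B 5E DD.
Big-endian: lowest address holds the most-significant byte.
So the memory order matches the most-significant-first order: FD 1B 5E DD.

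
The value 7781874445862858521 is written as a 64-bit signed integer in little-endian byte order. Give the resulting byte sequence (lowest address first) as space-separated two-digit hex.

7781874445862858521 in hexadecimal, padded to 64 bits, is 0x6BFEC59410586F19.
Split into bytes (most-significant first): 6B FE C5 94 10 58 6F 19.
Little-endian: lowest address holds the least-significant byte.
So at ascending addresses the bytes are 19 6F 58 10 94 C5 FE 6B.

19 6F 58 10 94 C5 FE 6B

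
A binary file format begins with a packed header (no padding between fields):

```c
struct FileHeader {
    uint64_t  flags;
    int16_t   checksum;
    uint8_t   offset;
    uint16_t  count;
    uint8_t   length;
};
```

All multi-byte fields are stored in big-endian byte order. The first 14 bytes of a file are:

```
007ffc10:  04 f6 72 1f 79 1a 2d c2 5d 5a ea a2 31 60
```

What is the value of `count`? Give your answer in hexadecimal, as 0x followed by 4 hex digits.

`count` follows `flags` (8 B), `checksum` (2 B), `offset` (1 B), so it starts at offset 8 + 2 + 1 = 11 and occupies 2 bytes.
Bytes at offsets 11..12: A2 31.
Big-endian stores the most-significant byte at the lowest address.
The bytes are already most-significant first: 0xA231.

0xA231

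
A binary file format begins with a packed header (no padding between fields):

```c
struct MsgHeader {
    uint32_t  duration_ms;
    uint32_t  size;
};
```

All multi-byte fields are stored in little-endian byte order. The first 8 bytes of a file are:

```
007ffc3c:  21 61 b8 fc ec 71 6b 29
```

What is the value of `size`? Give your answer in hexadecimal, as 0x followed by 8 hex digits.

`size` follows `duration_ms` (4 bytes), so it starts at byte offset 4 and occupies 4 bytes.
Bytes at offsets 4..7: EC 71 6B 29.
Little-endian stores the least-significant byte at the lowest address.
Reassemble most-significant byte first: 29 6B 71 EC → 0x296B71EC.

0x296B71EC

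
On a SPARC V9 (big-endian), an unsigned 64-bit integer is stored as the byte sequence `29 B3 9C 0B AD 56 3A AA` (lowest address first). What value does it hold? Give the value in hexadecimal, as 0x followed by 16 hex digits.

0x29B39C0BAD563AAA

In big-endian order the high byte comes first in memory.
The bytes are already most-significant first: 0x29B39C0BAD563AAA.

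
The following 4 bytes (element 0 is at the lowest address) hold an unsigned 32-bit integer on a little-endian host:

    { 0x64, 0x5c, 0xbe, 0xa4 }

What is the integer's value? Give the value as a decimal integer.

2763938916

In little-endian order the low byte comes first in memory.
Reassemble most-significant byte first: A4 BE 5C 64 → 0xA4BE5C64.
0xA4BE5C64 = 2763938916.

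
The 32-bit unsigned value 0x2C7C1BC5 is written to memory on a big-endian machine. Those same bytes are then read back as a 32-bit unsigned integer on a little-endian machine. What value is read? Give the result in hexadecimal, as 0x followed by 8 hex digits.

0xC51B7C2C

Stored big-endian, the bytes at ascending addresses are 2C 7C 1B C5.
Read back as little-endian, the first byte is least significant, giving 0xC51B7C2C.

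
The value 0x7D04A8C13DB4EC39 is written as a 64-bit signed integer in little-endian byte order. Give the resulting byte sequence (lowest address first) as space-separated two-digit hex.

39 EC B4 3D C1 A8 04 7D

Split into bytes (most-significant first): 7D 04 A8 C1 3D B4 EC 39.
Little-endian stores the least-significant byte at the lowest address.
So at ascending addresses the bytes are 39 EC B4 3D C1 A8 04 7D.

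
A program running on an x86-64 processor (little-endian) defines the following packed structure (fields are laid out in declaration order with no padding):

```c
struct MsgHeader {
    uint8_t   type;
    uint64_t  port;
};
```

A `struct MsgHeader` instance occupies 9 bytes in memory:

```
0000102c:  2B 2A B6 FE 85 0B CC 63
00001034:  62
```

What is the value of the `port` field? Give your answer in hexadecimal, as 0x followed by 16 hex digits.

0x6263CC0B85FEB62A

`port` follows `type` (1 byte), so it starts at byte offset 1 and occupies 8 bytes.
Bytes at offsets 1..8: 2A B6 FE 85 0B CC 63 62.
Little-endian stores the least-significant byte at the lowest address.
Reassemble most-significant byte first: 62 63 CC 0B 85 FE B6 2A → 0x6263CC0B85FEB62A.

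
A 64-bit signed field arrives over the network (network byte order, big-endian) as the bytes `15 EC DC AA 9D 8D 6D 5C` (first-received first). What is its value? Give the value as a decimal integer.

In big-endian order the high byte comes first in memory.
The bytes are already most-significant first: 0x15ECDCAA9D8D6D5C.
0x15ECDCAA9D8D6D5C = 1579880194646043996.

1579880194646043996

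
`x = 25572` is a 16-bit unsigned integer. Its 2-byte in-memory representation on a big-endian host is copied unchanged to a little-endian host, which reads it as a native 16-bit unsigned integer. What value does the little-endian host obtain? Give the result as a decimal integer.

25572 in 16-bit hexadecimal is 0x63E4.
Stored big-endian, the bytes at ascending addresses are 63 E4.
Read back as little-endian, the first byte is least significant, giving 0xE463.
0xE463 = 58467.

58467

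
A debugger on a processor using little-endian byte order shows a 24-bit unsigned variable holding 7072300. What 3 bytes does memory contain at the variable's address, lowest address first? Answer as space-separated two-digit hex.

7072300 in hexadecimal, padded to 24 bits, is 0x6BEA2C.
Split into bytes (most-significant first): 6B EA 2C.
Little-endian: lowest address holds the least-significant byte.
So at ascending addresses the bytes are 2C EA 6B.

2C EA 6B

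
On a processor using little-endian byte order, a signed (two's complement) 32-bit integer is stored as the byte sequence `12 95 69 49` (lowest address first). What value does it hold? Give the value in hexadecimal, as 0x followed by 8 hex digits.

0x49699512

In little-endian order the low byte comes first in memory.
Reassemble most-significant byte first: 49 69 95 12 → 0x49699512.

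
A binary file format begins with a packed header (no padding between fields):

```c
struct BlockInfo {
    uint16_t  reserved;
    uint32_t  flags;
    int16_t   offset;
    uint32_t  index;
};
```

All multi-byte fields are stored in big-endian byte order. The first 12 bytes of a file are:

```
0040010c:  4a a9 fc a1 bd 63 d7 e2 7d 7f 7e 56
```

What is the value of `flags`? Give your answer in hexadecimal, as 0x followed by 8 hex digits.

0xFCA1BD63

`flags` follows `reserved` (2 bytes), so it starts at byte offset 2 and occupies 4 bytes.
Bytes at offsets 2..5: FC A1 BD 63.
Big-endian stores the most-significant byte at the lowest address.
The bytes are already most-significant first: 0xFCA1BD63.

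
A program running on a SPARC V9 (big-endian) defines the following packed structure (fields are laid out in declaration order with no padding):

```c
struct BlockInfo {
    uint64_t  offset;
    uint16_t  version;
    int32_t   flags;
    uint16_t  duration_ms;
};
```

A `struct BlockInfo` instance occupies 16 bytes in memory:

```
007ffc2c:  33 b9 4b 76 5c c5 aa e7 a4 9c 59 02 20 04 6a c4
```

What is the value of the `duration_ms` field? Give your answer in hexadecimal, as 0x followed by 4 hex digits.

0x6AC4

`duration_ms` follows `offset` (8 B), `version` (2 B), `flags` (4 B), so it starts at offset 8 + 2 + 4 = 14 and occupies 2 bytes.
Bytes at offsets 14..15: 6A C4.
Big-endian stores the most-significant byte at the lowest address.
The bytes are already most-significant first: 0x6AC4.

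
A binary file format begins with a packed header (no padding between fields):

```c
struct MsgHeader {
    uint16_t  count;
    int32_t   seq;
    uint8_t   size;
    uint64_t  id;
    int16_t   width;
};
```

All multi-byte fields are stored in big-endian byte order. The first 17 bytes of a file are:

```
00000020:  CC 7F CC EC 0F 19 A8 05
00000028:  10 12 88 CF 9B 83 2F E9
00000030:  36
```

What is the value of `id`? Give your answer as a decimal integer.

364811948624937775

`id` follows `count` (2 B), `seq` (4 B), `size` (1 B), so it starts at offset 2 + 4 + 1 = 7 and occupies 8 bytes.
Bytes at offsets 7..14: 05 10 12 88 CF 9B 83 2F.
In big-endian order the high byte comes first in memory.
The bytes are already most-significant first: 0x05101288CF9B832F.
0x05101288CF9B832F = 364811948624937775.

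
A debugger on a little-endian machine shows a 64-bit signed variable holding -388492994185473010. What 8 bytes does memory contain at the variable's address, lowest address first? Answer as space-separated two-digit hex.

Two's complement of -388492994185473010 in 64 bits: 388492994185473010 = 0x05643451E4272BF2; invert → 0xFA9BCBAE1BD8D40D; add 1 → 0xFA9BCBAE1BD8D40E.
Split into bytes (most-significant first): FA 9B CB AE 1B D8 D4 0E.
Little-endian: lowest address holds the least-significant byte.
So at ascending addresses the bytes are 0E D4 D8 1B AE CB 9B FA.

0E D4 D8 1B AE CB 9B FA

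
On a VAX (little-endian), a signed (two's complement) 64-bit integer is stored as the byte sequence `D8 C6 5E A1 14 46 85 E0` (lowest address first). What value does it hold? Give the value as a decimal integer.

-2268329782890543400

In little-endian order the low byte comes first in memory.
Reassemble most-significant byte first: E0 85 46 14 A1 5E C6 D8 → 0xE0854614A15EC6D8.
Top bit is set, so as a signed 64-bit value this is 0xE0854614A15EC6D8 − 2^64 = -2268329782890543400.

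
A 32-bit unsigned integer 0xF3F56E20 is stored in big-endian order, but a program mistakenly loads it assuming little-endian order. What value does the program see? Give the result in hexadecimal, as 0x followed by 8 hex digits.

0x206EF5F3

Stored big-endian, the bytes at ascending addresses are F3 F5 6E 20.
Read back as little-endian, the first byte is least significant, giving 0x206EF5F3.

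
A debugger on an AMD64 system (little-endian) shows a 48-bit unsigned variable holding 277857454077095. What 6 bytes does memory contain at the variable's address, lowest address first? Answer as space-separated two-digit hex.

277857454077095 in hexadecimal, padded to 48 bits, is 0xFCB5BAD934A7.
Split into bytes (most-significant first): FC B5 BA D9 34 A7.
Little-endian stores the least-significant byte at the lowest address.
So at ascending addresses the bytes are A7 34 D9 BA B5 FC.

A7 34 D9 BA B5 FC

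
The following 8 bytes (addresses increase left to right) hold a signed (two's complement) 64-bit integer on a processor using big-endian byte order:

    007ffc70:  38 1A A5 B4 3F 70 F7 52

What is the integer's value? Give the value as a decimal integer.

4042725809095505746

In big-endian order the high byte comes first in memory.
The bytes are already most-significant first: 0x381AA5B43F70F752.
0x381AA5B43F70F752 = 4042725809095505746.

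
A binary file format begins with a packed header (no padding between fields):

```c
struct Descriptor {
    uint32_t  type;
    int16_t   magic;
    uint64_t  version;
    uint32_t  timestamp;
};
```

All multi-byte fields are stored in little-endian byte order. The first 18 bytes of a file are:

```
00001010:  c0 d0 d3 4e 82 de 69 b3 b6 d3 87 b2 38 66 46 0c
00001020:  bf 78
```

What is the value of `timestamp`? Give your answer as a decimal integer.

`timestamp` follows `type` (4 B), `magic` (2 B), `version` (8 B), so it starts at offset 4 + 2 + 8 = 14 and occupies 4 bytes.
Bytes at offsets 14..17: 46 0C BF 78.
In little-endian order the low byte comes first in memory.
Reassemble most-significant byte first: 78 BF 0C 46 → 0x78BF0C46.
0x78BF0C46 = 2025786438.

2025786438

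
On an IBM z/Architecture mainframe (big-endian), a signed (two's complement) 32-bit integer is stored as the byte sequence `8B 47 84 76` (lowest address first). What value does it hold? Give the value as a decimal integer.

Big-endian stores the most-significant byte at the lowest address.
The bytes are already most-significant first: 0x8B478476.
Top bit is set, so as a signed 32-bit value this is 0x8B478476 − 2^32 = -1958247306.

-1958247306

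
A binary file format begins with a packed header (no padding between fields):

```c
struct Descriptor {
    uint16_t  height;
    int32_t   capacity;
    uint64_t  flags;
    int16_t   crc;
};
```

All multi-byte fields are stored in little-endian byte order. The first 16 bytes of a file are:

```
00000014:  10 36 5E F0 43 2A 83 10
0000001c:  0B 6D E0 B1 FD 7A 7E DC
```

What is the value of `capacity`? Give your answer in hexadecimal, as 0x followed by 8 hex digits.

0x2A43F05E

`capacity` follows `height` (2 bytes), so it starts at byte offset 2 and occupies 4 bytes.
Bytes at offsets 2..5: 5E F0 43 2A.
In little-endian order the low byte comes first in memory.
Reassemble most-significant byte first: 2A 43 F0 5E → 0x2A43F05E.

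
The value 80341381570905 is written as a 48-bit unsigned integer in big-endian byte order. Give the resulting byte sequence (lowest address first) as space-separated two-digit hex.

80341381570905 in hexadecimal, padded to 48 bits, is 0x4911EF826159.
Split into bytes (most-significant first): 49 11 EF 82 61 59.
In big-endian order the high byte comes first in memory.
So the memory order matches the most-significant-first order: 49 11 EF 82 61 59.

49 11 EF 82 61 59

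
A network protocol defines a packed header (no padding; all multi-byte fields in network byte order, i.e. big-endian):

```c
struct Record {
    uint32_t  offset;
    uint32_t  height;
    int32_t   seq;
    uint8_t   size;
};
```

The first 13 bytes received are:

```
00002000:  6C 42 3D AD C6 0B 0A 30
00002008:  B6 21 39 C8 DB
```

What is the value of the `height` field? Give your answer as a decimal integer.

`height` follows `offset` (4 bytes), so it starts at byte offset 4 and occupies 4 bytes.
Bytes at offsets 4..7: C6 0B 0A 30.
Big-endian: lowest address holds the most-significant byte.
The bytes are already most-significant first: 0xC60B0A30.
0xC60B0A30 = 3322612272.

3322612272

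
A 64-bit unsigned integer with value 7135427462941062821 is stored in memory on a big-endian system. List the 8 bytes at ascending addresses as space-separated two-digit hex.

7135427462941062821 in hexadecimal, padded to 64 bits, is 0x63062178F12B36A5.
Split into bytes (most-significant first): 63 06 21 78 F1 2B 36 A5.
In big-endian order the high byte comes first in memory.
So the memory order matches the most-significant-first order: 63 06 21 78 F1 2B 36 A5.

63 06 21 78 F1 2B 36 A5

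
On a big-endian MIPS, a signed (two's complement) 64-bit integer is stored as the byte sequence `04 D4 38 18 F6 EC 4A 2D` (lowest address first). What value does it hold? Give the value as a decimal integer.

In big-endian order the high byte comes first in memory.
The bytes are already most-significant first: 0x04D43818F6EC4A2D.
0x04D43818F6EC4A2D = 347964751087421997.

347964751087421997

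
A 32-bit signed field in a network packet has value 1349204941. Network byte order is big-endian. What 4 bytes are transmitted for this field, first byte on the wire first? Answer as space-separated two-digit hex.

50 6B 3B CD

1349204941 in hexadecimal, padded to 32 bits, is 0x506B3BCD.
Split into bytes (most-significant first): 50 6B 3B CD.
In big-endian order the high byte comes first in memory.
So the memory order matches the most-significant-first order: 50 6B 3B CD.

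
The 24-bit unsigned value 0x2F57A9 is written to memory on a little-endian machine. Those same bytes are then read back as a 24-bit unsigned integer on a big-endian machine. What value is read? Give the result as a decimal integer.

11097903

Stored little-endian, the bytes at ascending addresses are A9 57 2F.
Read back as big-endian, the last byte is least significant, giving 0xA9572F.
0xA9572F = 11097903.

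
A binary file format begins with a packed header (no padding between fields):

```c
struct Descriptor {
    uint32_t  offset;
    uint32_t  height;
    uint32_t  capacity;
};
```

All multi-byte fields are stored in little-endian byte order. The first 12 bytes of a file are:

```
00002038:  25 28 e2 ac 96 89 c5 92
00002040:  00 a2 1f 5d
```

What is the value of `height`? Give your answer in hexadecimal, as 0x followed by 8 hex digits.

0x92C58996

`height` follows `offset` (4 bytes), so it starts at byte offset 4 and occupies 4 bytes.
Bytes at offsets 4..7: 96 89 C5 92.
In little-endian order the low byte comes first in memory.
Reassemble most-significant byte first: 92 C5 89 96 → 0x92C58996.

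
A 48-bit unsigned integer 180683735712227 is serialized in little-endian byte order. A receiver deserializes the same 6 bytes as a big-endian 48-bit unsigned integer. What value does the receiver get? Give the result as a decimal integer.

249872115913892

180683735712227 in 48-bit hexadecimal is 0xA454B5E241E3.
Stored little-endian, the bytes at ascending addresses are E3 41 E2 B5 54 A4.
Read back as big-endian, the last byte is least significant, giving 0xE341E2B554A4.
0xE341E2B554A4 = 249872115913892.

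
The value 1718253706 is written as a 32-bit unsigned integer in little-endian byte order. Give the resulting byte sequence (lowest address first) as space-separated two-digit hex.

8A 78 6A 66

1718253706 in hexadecimal, padded to 32 bits, is 0x666A788A.
Split into bytes (most-significant first): 66 6A 78 8A.
Little-endian stores the least-significant byte at the lowest address.
So at ascending addresses the bytes are 8A 78 6A 66.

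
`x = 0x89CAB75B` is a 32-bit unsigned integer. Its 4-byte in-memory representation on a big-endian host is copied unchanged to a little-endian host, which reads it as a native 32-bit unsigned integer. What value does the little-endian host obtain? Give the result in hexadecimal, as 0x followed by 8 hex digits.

Stored big-endian, the bytes at ascending addresses are 89 CA B7 5B.
Read back as little-endian, the first byte is least significant, giving 0x5BB7CA89.

0x5BB7CA89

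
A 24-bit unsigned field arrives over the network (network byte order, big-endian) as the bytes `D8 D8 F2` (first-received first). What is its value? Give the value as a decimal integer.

14211314

Big-endian stores the most-significant byte at the lowest address.
The bytes are already most-significant first: 0xD8D8F2.
0xD8D8F2 = 14211314.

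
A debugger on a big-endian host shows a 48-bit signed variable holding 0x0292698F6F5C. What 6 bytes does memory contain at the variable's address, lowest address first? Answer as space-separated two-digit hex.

Split into bytes (most-significant first): 02 92 69 8F 6F 5C.
Big-endian: lowest address holds the most-significant byte.
So the memory order matches the most-significant-first order: 02 92 69 8F 6F 5C.

02 92 69 8F 6F 5C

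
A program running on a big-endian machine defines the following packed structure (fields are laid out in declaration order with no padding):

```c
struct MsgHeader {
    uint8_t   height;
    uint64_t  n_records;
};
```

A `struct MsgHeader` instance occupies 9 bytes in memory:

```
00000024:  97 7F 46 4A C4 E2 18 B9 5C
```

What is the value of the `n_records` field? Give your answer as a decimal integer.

9171099900653910364

`n_records` follows `height` (1 byte), so it starts at byte offset 1 and occupies 8 bytes.
Bytes at offsets 1..8: 7F 46 4A C4 E2 18 B9 5C.
Big-endian stores the most-significant byte at the lowest address.
The bytes are already most-significant first: 0x7F464AC4E218B95C.
0x7F464AC4E218B95C = 9171099900653910364.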